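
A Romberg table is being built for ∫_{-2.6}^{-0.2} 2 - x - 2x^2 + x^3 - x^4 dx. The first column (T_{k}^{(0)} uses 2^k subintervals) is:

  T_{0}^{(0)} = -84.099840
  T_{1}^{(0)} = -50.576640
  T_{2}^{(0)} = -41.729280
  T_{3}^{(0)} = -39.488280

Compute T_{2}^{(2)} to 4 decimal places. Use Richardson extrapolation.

Richardson extrapolation on the trapezoidal column (denominator 4−1=3):
T_{1}^{(1)} = (4·(-50.576640) − (-84.099840)) / 3 = -39.402240
T_{2}^{(1)} = -41.729280 + (-41.729280 − (-50.576640))/3 = -38.780160
T_{2}^{(2)} = (16·(-38.780160) − (-39.402240)) / 15 = -38.738688

-38.7387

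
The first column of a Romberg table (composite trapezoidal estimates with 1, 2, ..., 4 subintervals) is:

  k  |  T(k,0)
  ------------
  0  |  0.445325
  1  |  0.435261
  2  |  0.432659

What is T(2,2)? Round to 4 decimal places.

Richardson extrapolation on the trapezoidal column (denominator 4−1=3):
T(1,1) = 0.435261 + (0.435261 − 0.445325)/3 = 0.431906
T(2,1) = 0.432659 + (0.432659 − 0.435261)/3 = 0.431792
T(2,2) = (16·0.431792 − 0.431906) / 15 = 0.431784
(Column j=1 coincides with Simpson's rule on the same nodes.)

0.4318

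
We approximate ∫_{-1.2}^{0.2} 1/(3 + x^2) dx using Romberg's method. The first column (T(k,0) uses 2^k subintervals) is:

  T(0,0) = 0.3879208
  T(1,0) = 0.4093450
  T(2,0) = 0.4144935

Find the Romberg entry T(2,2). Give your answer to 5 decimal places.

0.41619

T(1,1) = 0.4093450 + (0.4093450 − 0.3879208)/3 = 0.4164864
T(2,1) = (4·0.4144935 − 0.4093450) / 3 = 0.4162097
T(2,2) = 0.4162097 + (0.4162097 − 0.4164864)/15 = 0.4161913
(Column j=1 coincides with Simpson's rule on the same nodes.)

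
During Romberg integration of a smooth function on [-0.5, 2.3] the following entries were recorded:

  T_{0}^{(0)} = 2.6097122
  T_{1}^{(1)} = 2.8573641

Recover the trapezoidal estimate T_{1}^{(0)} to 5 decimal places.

From T_{1}^{(1)} = (4·T_{1}^{(0)} − T_{0}^{(0)})/3, solve for T_{1}^{(0)}:
4·T_{1}^{(0)} = 3·2.8573641 + 2.6097122 = 11.1818045
T_{1}^{(0)} = 2.7954511

2.79545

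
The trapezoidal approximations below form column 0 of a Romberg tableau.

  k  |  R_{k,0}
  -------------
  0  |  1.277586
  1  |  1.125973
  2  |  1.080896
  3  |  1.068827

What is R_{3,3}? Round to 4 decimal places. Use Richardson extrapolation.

1.0647

R_{1,1} = (4·1.125973 − 1.277586) / 3 = 1.075435
R_{2,1} = (4·1.080896 − 1.125973) / 3 = 1.065870
R_{3,1} = (4·1.068827 − 1.080896) / 3 = 1.064804
R_{2,2} = (16·1.065870 − 1.075435) / 15 = 1.065232
R_{3,2} = (16·1.064804 − 1.065870) / 15 = 1.064733
R_{3,3} = 1.064733 + (1.064733 − 1.065232)/63 = 1.064725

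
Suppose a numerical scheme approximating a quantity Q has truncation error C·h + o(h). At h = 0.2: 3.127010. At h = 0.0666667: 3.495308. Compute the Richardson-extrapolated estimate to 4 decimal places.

The leading error scales as h; refining by a factor of 3 reduces it by 3^1 = 3.
Extrapolated value = (3·A(h/3) − A(h)) / (3 − 1)
= (3·3.495308 − 3.127010) / 2
= 7.358914 / 2 = 3.679457

3.6795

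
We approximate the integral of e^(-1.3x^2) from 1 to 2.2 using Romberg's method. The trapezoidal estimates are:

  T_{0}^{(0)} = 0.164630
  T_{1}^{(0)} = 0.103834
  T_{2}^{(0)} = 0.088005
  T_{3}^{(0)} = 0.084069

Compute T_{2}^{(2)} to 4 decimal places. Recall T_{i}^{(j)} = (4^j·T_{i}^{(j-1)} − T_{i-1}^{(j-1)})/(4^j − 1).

0.0827

T_{1}^{(1)} = (4·0.103834 − 0.164630) / 3 = 0.083569
T_{2}^{(1)} = 0.088005 + (0.088005 − 0.103834)/3 = 0.082729
T_{2}^{(2)} = 0.082729 + (0.082729 − 0.083569)/15 = 0.082673
(Column j=1 coincides with Simpson's rule on the same nodes.)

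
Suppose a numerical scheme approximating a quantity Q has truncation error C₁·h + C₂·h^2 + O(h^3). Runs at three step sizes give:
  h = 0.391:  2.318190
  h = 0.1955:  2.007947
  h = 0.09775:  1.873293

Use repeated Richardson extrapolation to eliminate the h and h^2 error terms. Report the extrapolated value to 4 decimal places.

First eliminate the h term (factor 2^1 = 2):
  B₁ = (2·2.007947 − 2.318190)/1 = 1.697704
  B₂ = (2·1.873293 − 2.007947)/1 = 1.738639
Then eliminate the h^2 term (factor 2^2 = 4):
  (4·1.738639 − 1.697704)/3 = 1.752284

1.7523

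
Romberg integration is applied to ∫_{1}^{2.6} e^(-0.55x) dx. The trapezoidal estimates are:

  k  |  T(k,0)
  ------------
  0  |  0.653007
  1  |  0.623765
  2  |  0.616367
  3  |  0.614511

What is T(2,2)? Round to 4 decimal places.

0.6139

Richardson extrapolation on the trapezoidal column (denominator 4−1=3):
T(1,1) = (4·0.623765 − 0.653007) / 3 = 0.614018
T(2,1) = (4·0.616367 − 0.623765) / 3 = 0.613901
T(2,2) = 0.613901 + (0.613901 − 0.614018)/15 = 0.613893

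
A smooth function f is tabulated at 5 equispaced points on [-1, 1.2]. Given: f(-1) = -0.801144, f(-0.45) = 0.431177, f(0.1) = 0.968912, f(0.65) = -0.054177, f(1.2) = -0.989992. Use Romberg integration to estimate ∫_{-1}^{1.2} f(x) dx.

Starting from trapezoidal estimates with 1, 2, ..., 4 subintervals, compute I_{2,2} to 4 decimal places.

0.2726

I_{0,0} (trapezoid, 1 panel, h=2.2000): -1.970250
I_{1,0} (trapezoid, 2 panels, h=1.1000): 0.080678
I_{2,0} (trapezoid, 4 panels, h=0.5500): 0.247689
I_{1,1} = 0.080678 + (0.080678 − (-1.970250))/3 = 0.764321
I_{2,1} = 0.247689 + (0.247689 − 0.080678)/3 = 0.303359
I_{2,2} = 0.303359 + (0.303359 − 0.764321)/15 = 0.272628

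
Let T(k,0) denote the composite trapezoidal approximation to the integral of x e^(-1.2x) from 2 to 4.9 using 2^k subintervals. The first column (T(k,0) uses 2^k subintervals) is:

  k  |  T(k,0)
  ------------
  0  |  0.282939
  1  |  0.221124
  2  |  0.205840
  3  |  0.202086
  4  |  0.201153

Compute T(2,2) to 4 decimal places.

0.2008

T(1,1) = 0.221124 + (0.221124 − 0.282939)/3 = 0.200519
T(2,1) = (4·0.205840 − 0.221124) / 3 = 0.200745
T(2,2) = 0.200745 + (0.200745 − 0.200519)/15 = 0.200760
(Column j=1 coincides with Simpson's rule on the same nodes.)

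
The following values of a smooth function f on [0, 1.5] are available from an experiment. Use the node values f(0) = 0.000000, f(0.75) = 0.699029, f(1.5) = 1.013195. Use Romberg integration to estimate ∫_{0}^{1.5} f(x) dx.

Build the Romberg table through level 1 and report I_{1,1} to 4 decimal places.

0.9523

I_{0,0} (trapezoid, 1 panel, h=1.5000): 0.759896
I_{1,0} (trapezoid, 2 panels, h=0.7500): 0.904220
I_{1,1} = 0.904220 + (0.904220 − 0.759896)/3 = 0.952328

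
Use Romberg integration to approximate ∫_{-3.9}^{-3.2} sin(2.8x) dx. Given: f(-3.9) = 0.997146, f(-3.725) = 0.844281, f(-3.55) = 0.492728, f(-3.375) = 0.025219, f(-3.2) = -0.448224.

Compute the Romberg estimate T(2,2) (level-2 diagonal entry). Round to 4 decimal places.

T(0,0) (trapezoid, 1 panel, h=0.7000): 0.192123
T(1,0) (trapezoid, 2 panels, h=0.3500): 0.268516
T(2,0) (trapezoid, 4 panels, h=0.1750): 0.286421
T(1,1) = 0.268516 + (0.268516 − 0.192123)/3 = 0.293980
T(2,1) = 0.286421 + (0.286421 − 0.268516)/3 = 0.292389
T(2,2) = 0.292389 + (0.292389 − 0.293980)/15 = 0.292283

0.2923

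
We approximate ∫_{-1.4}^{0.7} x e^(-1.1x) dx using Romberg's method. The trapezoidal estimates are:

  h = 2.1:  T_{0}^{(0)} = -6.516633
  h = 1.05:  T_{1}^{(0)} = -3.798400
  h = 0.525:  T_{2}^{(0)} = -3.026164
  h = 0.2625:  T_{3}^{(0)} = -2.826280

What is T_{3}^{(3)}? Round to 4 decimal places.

T_{1}^{(1)} = (4·(-3.798400) − (-6.516633)) / 3 = -2.892322
T_{2}^{(1)} = -3.026164 + (-3.026164 − (-3.798400))/3 = -2.768752
T_{3}^{(1)} = -2.826280 + (-2.826280 − (-3.026164))/3 = -2.759652
T_{2}^{(2)} = (16·(-2.768752) − (-2.892322)) / 15 = -2.760514
T_{3}^{(2)} = (16·(-2.759652) − (-2.768752)) / 15 = -2.759045
T_{3}^{(3)} = -2.759045 + (-2.759045 − (-2.760514))/63 = -2.759022
(Column j=1 coincides with Simpson's rule on the same nodes.)

-2.7590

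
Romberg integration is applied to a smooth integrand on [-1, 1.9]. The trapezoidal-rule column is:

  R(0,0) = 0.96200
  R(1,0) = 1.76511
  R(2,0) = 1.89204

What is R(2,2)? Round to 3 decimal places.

1.928

R(1,1) = 1.76511 + (1.76511 − 0.96200)/3 = 2.03281
R(2,1) = 1.89204 + (1.89204 − 1.76511)/3 = 1.93435
R(2,2) = 1.93435 + (1.93435 − 2.03281)/15 = 1.92779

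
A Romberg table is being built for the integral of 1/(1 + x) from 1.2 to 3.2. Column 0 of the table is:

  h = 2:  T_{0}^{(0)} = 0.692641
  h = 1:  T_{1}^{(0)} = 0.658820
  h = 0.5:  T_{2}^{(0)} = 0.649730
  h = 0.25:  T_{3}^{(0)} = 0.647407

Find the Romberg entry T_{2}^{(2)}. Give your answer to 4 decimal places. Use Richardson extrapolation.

Richardson extrapolation on the trapezoidal column (denominator 4−1=3):
T_{1}^{(1)} = 0.658820 + (0.658820 − 0.692641)/3 = 0.647546
T_{2}^{(1)} = 0.649730 + (0.649730 − 0.658820)/3 = 0.646700
T_{2}^{(2)} = 0.646700 + (0.646700 − 0.647546)/15 = 0.646644

0.6466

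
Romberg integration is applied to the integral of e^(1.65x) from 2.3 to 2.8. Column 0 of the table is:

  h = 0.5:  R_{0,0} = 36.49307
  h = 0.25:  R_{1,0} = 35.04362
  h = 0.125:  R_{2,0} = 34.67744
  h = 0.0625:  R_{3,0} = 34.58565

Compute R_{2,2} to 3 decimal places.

R_{1,1} = (4·35.04362 − 36.49307) / 3 = 34.56047
R_{2,1} = 34.67744 + (34.67744 − 35.04362)/3 = 34.55538
R_{2,2} = (16·34.55538 − 34.56047) / 15 = 34.55504

34.555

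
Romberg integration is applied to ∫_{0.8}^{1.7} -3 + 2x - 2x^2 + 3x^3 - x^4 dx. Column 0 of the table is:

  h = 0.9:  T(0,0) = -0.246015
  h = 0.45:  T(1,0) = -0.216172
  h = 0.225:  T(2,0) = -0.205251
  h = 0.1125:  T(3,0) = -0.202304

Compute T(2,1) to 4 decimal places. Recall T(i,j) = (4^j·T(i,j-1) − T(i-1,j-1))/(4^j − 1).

T(2,1) = -0.205251 + (-0.205251 − (-0.216172))/3 = -0.201611

-0.2016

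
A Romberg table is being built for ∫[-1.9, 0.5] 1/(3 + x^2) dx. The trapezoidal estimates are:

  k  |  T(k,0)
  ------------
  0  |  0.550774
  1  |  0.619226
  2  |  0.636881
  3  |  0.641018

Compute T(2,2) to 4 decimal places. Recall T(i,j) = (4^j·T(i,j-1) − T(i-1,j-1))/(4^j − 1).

0.6428

T(1,1) = 0.619226 + (0.619226 − 0.550774)/3 = 0.642043
T(2,1) = (4·0.636881 − 0.619226) / 3 = 0.642766
T(2,2) = 0.642766 + (0.642766 − 0.642043)/15 = 0.642814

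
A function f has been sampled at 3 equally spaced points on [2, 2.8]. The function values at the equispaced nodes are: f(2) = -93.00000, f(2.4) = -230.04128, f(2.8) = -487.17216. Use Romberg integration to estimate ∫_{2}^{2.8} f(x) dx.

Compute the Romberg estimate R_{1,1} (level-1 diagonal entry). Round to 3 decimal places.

R_{0,0} (trapezoid, 1 panel, h=0.8000): -232.06886
R_{1,0} (trapezoid, 2 panels, h=0.4000): -208.05094
R_{1,1} = -208.05094 + (-208.05094 − (-232.06886))/3 = -200.04497

-200.045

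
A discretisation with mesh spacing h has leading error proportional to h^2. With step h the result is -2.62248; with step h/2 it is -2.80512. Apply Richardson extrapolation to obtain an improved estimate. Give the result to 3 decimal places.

-2.866

Extrapolated value = (4·A(h/2) − A(h)) / (4 − 1)
= (4·(-2.80512) − (-2.62248)) / 3
= -8.59800 / 3 = -2.86600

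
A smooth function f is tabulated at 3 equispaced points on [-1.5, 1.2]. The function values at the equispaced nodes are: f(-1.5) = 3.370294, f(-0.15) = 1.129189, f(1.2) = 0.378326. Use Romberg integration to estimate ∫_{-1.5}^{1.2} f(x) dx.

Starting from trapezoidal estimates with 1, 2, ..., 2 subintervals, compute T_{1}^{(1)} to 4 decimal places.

3.7194

T_{0}^{(0)} (trapezoid, 1 panel, h=2.7000): 5.060637
T_{1}^{(0)} (trapezoid, 2 panels, h=1.3500): 4.054724
T_{1}^{(1)} = 4.054724 + (4.054724 − 5.060637)/3 = 3.719420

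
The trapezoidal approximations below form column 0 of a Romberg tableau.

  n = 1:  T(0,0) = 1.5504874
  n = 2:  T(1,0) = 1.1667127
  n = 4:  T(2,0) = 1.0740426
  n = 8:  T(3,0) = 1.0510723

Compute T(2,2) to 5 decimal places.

Richardson extrapolation on the trapezoidal column (denominator 4−1=3):
T(1,1) = 1.1667127 + (1.1667127 − 1.5504874)/3 = 1.0387878
T(2,1) = (4·1.0740426 − 1.1667127) / 3 = 1.0431526
T(2,2) = 1.0431526 + (1.0431526 − 1.0387878)/15 = 1.0434436
(Column j=1 coincides with Simpson's rule on the same nodes.)

1.04344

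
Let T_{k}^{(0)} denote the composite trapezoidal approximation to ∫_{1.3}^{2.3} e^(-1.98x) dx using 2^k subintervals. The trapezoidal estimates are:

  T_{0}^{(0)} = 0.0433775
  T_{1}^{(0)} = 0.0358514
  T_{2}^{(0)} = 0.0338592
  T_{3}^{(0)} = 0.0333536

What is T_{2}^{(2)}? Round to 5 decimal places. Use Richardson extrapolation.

Richardson extrapolation on the trapezoidal column (denominator 4−1=3):
T_{1}^{(1)} = (4·0.0358514 − 0.0433775) / 3 = 0.0333427
T_{2}^{(1)} = 0.0338592 + (0.0338592 − 0.0358514)/3 = 0.0331951
T_{2}^{(2)} = 0.0331951 + (0.0331951 − 0.0333427)/15 = 0.0331853
(Column j=1 coincides with Simpson's rule on the same nodes.)

0.03319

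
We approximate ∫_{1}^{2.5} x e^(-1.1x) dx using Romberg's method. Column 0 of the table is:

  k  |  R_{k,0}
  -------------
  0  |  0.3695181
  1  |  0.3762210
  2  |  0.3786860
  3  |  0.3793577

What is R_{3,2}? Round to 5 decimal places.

R_{2,1} = 0.3786860 + (0.3786860 − 0.3762210)/3 = 0.3795077
R_{3,1} = 0.3793577 + (0.3793577 − 0.3786860)/3 = 0.3795816
R_{3,2} = 0.3795816 + (0.3795816 − 0.3795077)/15 = 0.3795865
(Column j=1 coincides with Simpson's rule on the same nodes.)

0.37959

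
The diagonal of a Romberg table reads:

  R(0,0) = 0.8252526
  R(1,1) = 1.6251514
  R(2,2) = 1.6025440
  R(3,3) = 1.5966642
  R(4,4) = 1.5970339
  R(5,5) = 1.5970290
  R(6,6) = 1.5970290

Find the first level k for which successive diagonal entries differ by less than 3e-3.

|R(1,1) − R(0,0)| = 0.7998988 ≥ 3e-3
|R(2,2) − R(1,1)| = 0.0226074 ≥ 3e-3
|R(3,3) − R(2,2)| = 0.0058798 ≥ 3e-3
|R(4,4) − R(3,3)| = 0.0003697 < 3e-3

k = 4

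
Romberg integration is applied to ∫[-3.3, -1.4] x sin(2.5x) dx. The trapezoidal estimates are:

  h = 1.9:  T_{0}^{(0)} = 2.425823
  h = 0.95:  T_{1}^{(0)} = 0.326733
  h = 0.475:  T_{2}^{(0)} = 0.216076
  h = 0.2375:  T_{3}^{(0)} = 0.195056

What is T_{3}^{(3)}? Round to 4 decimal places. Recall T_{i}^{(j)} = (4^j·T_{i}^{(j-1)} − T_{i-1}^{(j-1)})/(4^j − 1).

T_{1}^{(1)} = (4·0.326733 − 2.425823) / 3 = -0.372964
T_{2}^{(1)} = 0.216076 + (0.216076 − 0.326733)/3 = 0.179190
T_{3}^{(1)} = 0.195056 + (0.195056 − 0.216076)/3 = 0.188049
T_{2}^{(2)} = (16·0.179190 − (-0.372964)) / 15 = 0.216000
T_{3}^{(2)} = 0.188049 + (0.188049 − 0.179190)/15 = 0.188640
T_{3}^{(3)} = 0.188640 + (0.188640 − 0.216000)/63 = 0.188206
(Column j=1 coincides with Simpson's rule on the same nodes.)

0.1882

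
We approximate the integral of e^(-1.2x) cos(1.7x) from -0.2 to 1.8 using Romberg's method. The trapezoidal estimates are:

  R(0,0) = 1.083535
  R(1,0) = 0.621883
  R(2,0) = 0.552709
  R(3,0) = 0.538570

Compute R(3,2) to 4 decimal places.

0.5341

Richardson extrapolation on the trapezoidal column (denominator 4−1=3):
R(2,1) = 0.552709 + (0.552709 − 0.621883)/3 = 0.529651
R(3,1) = (4·0.538570 − 0.552709) / 3 = 0.533857
R(3,2) = (16·0.533857 − 0.529651) / 15 = 0.534137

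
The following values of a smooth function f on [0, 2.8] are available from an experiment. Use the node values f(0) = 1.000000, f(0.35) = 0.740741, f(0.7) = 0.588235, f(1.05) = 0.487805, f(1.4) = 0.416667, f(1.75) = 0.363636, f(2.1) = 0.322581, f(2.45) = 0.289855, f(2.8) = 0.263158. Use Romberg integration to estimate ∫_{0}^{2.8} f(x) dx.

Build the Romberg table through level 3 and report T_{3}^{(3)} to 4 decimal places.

1.3351

T_{0}^{(0)} (trapezoid, 1 panel, h=2.8000): 1.768421
T_{1}^{(0)} (trapezoid, 2 panels, h=1.4000): 1.467544
T_{2}^{(0)} (trapezoid, 4 panels, h=0.7000): 1.371343
T_{3}^{(0)} (trapezoid, 8 panels, h=0.3500): 1.344385
T_{1}^{(1)} = 1.467544 + (1.467544 − 1.768421)/3 = 1.367252
T_{2}^{(1)} = 1.371343 + (1.371343 − 1.467544)/3 = 1.339276
T_{3}^{(1)} = 1.344385 + (1.344385 − 1.371343)/3 = 1.335399
T_{2}^{(2)} = 1.339276 + (1.339276 − 1.367252)/15 = 1.337411
T_{3}^{(2)} = 1.335399 + (1.335399 − 1.339276)/15 = 1.335141
T_{3}^{(3)} = 1.335141 + (1.335141 − 1.337411)/63 = 1.335105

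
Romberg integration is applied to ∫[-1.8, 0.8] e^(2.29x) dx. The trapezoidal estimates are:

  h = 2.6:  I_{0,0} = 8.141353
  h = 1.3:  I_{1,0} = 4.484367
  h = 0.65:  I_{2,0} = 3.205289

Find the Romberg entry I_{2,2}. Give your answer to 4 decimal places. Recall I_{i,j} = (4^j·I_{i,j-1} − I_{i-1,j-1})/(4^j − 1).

2.7465

Richardson extrapolation on the trapezoidal column (denominator 4−1=3):
I_{1,1} = 4.484367 + (4.484367 − 8.141353)/3 = 3.265372
I_{2,1} = (4·3.205289 − 4.484367) / 3 = 2.778930
I_{2,2} = 2.778930 + (2.778930 − 3.265372)/15 = 2.746501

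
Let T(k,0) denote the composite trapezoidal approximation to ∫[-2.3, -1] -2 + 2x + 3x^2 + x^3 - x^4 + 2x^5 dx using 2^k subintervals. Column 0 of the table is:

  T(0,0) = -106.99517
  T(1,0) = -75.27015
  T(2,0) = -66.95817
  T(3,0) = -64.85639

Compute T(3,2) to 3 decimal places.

T(2,1) = (4·(-66.95817) − (-75.27015)) / 3 = -64.18751
T(3,1) = -64.85639 + (-64.85639 − (-66.95817))/3 = -64.15580
T(3,2) = -64.15580 + (-64.15580 − (-64.18751))/15 = -64.15369

-64.154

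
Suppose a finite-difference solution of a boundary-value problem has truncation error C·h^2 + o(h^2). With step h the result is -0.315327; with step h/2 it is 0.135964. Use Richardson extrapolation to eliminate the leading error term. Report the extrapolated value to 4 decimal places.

The leading error scales as h^2; refining by a factor of 2 reduces it by 2^2 = 4.
Extrapolated value = (4·A(h/2) − A(h)) / (4 − 1)
= (4·0.135964 − (-0.315327)) / 3
= 0.859183 / 3 = 0.286394

0.2864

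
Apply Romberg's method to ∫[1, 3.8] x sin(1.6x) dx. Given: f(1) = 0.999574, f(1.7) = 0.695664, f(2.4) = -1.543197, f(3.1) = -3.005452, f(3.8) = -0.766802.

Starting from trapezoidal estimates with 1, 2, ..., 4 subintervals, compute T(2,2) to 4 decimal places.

-2.8250

T(0,0) (trapezoid, 1 panel, h=2.8000): 0.325881
T(1,0) (trapezoid, 2 panels, h=1.4000): -1.997535
T(2,0) (trapezoid, 4 panels, h=0.7000): -2.615619
T(1,1) = -1.997535 + (-1.997535 − 0.325881)/3 = -2.772007
T(2,1) = -2.615619 + (-2.615619 − (-1.997535))/3 = -2.821647
T(2,2) = -2.821647 + (-2.821647 − (-2.772007))/15 = -2.824956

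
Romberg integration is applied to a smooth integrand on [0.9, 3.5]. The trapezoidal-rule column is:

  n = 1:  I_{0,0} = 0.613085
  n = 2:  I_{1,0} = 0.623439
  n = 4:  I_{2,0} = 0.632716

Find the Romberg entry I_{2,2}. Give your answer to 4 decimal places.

0.6364

Richardson extrapolation on the trapezoidal column (denominator 4−1=3):
I_{1,1} = 0.623439 + (0.623439 − 0.613085)/3 = 0.626890
I_{2,1} = (4·0.632716 − 0.623439) / 3 = 0.635808
I_{2,2} = 0.635808 + (0.635808 − 0.626890)/15 = 0.636403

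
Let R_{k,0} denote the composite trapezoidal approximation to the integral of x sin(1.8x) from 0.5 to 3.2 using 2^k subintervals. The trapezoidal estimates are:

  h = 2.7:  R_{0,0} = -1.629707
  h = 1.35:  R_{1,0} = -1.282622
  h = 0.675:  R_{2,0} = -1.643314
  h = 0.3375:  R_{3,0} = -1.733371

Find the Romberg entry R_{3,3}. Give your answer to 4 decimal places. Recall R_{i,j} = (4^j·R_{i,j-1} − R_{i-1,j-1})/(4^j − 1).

-1.7627

Richardson extrapolation on the trapezoidal column (denominator 4−1=3):
R_{1,1} = (4·(-1.282622) − (-1.629707)) / 3 = -1.166927
R_{2,1} = -1.643314 + (-1.643314 − (-1.282622))/3 = -1.763545
R_{3,1} = (4·(-1.733371) − (-1.643314)) / 3 = -1.763390
R_{2,2} = (16·(-1.763545) − (-1.166927)) / 15 = -1.803320
R_{3,2} = -1.763390 + (-1.763390 − (-1.763545))/15 = -1.763380
R_{3,3} = (64·(-1.763380) − (-1.803320)) / 63 = -1.762746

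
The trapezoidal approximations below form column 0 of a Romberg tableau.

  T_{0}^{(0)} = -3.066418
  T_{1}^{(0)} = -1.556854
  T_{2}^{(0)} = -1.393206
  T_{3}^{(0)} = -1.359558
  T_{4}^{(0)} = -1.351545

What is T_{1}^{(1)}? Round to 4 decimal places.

-1.0537

T_{1}^{(1)} = -1.556854 + (-1.556854 − (-3.066418))/3 = -1.053666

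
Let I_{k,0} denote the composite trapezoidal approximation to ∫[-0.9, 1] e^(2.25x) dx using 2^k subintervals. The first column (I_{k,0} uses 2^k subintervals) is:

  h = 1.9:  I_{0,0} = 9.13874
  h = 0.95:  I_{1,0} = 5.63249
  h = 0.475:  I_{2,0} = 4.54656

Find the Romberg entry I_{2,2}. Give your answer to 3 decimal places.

4.166

Richardson extrapolation on the trapezoidal column (denominator 4−1=3):
I_{1,1} = 5.63249 + (5.63249 − 9.13874)/3 = 4.46374
I_{2,1} = 4.54656 + (4.54656 − 5.63249)/3 = 4.18458
I_{2,2} = 4.18458 + (4.18458 − 4.46374)/15 = 4.16597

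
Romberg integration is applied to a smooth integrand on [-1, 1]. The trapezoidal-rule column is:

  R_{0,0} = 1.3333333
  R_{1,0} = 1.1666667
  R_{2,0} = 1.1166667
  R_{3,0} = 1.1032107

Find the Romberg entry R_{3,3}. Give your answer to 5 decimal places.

1.09863

Richardson extrapolation on the trapezoidal column (denominator 4−1=3):
R_{1,1} = (4·1.1666667 − 1.3333333) / 3 = 1.1111112
R_{2,1} = 1.1166667 + (1.1166667 − 1.1666667)/3 = 1.1000000
R_{3,1} = 1.1032107 + (1.1032107 − 1.1166667)/3 = 1.0987254
R_{2,2} = 1.1000000 + (1.1000000 − 1.1111112)/15 = 1.0992593
R_{3,2} = (16·1.0987254 − 1.1000000) / 15 = 1.0986404
R_{3,3} = (64·1.0986404 − 1.0992593) / 63 = 1.0986306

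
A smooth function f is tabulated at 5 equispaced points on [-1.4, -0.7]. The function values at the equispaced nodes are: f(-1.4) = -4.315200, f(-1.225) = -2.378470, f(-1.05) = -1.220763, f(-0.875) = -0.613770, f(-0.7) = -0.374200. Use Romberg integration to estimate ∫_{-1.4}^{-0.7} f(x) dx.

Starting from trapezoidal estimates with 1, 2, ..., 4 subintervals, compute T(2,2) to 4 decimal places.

-1.1140

T(0,0) (trapezoid, 1 panel, h=0.7000): -1.641290
T(1,0) (trapezoid, 2 panels, h=0.3500): -1.247912
T(2,0) (trapezoid, 4 panels, h=0.1750): -1.147598
T(1,1) = -1.247912 + (-1.247912 − (-1.641290))/3 = -1.116786
T(2,1) = -1.147598 + (-1.147598 − (-1.247912))/3 = -1.114160
T(2,2) = -1.114160 + (-1.114160 − (-1.116786))/15 = -1.113985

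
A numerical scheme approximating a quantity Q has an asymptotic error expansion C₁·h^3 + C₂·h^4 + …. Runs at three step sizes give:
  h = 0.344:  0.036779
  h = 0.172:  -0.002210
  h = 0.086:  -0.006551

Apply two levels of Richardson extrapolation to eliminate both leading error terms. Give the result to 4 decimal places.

First eliminate the h^3 term (factor 2^3 = 8):
  B₁ = (8·(-0.002210) − 0.036779)/7 = -0.007780
  B₂ = (8·(-0.006551) − (-0.002210))/7 = -0.007171
Then eliminate the h^4 term (factor 2^4 = 16):
  (16·(-0.007171) − (-0.007780))/15 = -0.007130

-0.0071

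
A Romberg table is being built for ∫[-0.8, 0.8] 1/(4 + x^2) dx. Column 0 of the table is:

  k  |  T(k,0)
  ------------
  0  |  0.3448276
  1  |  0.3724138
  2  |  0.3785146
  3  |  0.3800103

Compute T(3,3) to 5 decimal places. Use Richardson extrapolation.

Richardson extrapolation on the trapezoidal column (denominator 4−1=3):
T(1,1) = (4·0.3724138 − 0.3448276) / 3 = 0.3816092
T(2,1) = (4·0.3785146 − 0.3724138) / 3 = 0.3805482
T(3,1) = 0.3800103 + (0.3800103 − 0.3785146)/3 = 0.3805089
T(2,2) = 0.3805482 + (0.3805482 − 0.3816092)/15 = 0.3804775
T(3,2) = (16·0.3805089 − 0.3805482) / 15 = 0.3805063
T(3,3) = (64·0.3805063 − 0.3804775) / 63 = 0.3805068

0.38051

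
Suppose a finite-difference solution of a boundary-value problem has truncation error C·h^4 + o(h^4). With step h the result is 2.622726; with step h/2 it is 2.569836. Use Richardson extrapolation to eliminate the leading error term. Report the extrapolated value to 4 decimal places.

2.5663

Extrapolated value = (16·A(h/2) − A(h)) / (16 − 1)
= (16·2.569836 − 2.622726) / 15
= 38.494650 / 15 = 2.566310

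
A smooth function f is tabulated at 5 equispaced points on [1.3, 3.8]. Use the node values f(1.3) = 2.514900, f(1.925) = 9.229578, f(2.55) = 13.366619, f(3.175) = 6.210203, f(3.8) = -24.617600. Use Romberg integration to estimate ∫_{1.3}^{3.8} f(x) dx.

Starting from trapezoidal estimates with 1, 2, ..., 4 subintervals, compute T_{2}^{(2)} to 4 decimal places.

T_{0}^{(0)} (trapezoid, 1 panel, h=2.5000): -27.628375
T_{1}^{(0)} (trapezoid, 2 panels, h=1.2500): 2.894086
T_{2}^{(0)} (trapezoid, 4 panels, h=0.6250): 11.096906
T_{1}^{(1)} = 2.894086 + (2.894086 − (-27.628375))/3 = 13.068240
T_{2}^{(1)} = 11.096906 + (11.096906 − 2.894086)/3 = 13.831179
T_{2}^{(2)} = 13.831179 + (13.831179 − 13.068240)/15 = 13.882042

13.8820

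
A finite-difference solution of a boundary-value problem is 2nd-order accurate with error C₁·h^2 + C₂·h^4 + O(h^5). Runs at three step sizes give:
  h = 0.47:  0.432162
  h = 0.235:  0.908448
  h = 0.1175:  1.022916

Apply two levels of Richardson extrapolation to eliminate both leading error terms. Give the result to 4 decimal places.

First eliminate the h^2 term (factor 2^2 = 4):
  B₁ = (4·0.908448 − 0.432162)/3 = 1.067210
  B₂ = (4·1.022916 − 0.908448)/3 = 1.061072
Then eliminate the h^4 term (factor 2^4 = 16):
  (16·1.061072 − 1.067210)/15 = 1.060663

1.0607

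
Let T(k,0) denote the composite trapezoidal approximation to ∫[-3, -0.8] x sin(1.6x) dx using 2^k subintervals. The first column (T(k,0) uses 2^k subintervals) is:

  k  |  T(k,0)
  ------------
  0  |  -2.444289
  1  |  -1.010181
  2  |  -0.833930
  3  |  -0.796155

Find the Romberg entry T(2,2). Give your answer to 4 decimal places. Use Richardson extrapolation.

-0.7914

T(1,1) = -1.010181 + (-1.010181 − (-2.444289))/3 = -0.532145
T(2,1) = (4·(-0.833930) − (-1.010181)) / 3 = -0.775180
T(2,2) = -0.775180 + (-0.775180 − (-0.532145))/15 = -0.791382
(Column j=1 coincides with Simpson's rule on the same nodes.)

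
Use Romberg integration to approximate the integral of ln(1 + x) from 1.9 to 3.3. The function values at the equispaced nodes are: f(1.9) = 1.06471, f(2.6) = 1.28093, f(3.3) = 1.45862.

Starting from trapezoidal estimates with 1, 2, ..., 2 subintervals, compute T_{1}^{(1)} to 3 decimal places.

1.784

T_{0}^{(0)} (trapezoid, 1 panel, h=1.4000): 1.76633
T_{1}^{(0)} (trapezoid, 2 panels, h=0.7000): 1.77982
T_{1}^{(1)} = 1.77982 + (1.77982 − 1.76633)/3 = 1.78432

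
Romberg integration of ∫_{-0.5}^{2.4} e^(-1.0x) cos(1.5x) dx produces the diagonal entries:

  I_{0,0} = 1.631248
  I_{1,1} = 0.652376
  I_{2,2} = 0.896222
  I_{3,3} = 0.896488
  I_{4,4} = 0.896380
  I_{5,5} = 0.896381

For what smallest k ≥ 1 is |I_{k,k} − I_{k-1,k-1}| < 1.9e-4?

|I_{1,1} − I_{0,0}| = 0.978872 ≥ 1.9e-4
|I_{2,2} − I_{1,1}| = 0.243846 ≥ 1.9e-4
|I_{3,3} − I_{2,2}| = 0.000266 ≥ 1.9e-4
|I_{4,4} − I_{3,3}| = 0.000108 < 1.9e-4

k = 4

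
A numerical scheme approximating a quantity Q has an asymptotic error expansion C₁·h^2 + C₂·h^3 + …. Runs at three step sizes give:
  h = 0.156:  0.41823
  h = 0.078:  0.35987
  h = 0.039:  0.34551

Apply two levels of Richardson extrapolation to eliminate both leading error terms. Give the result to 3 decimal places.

0.341

First eliminate the h^2 term (factor 2^2 = 4):
  B₁ = (4·0.35987 − 0.41823)/3 = 0.34042
  B₂ = (4·0.34551 − 0.35987)/3 = 0.34072
Then eliminate the h^3 term (factor 2^3 = 8):
  (8·0.34072 − 0.34042)/7 = 0.34076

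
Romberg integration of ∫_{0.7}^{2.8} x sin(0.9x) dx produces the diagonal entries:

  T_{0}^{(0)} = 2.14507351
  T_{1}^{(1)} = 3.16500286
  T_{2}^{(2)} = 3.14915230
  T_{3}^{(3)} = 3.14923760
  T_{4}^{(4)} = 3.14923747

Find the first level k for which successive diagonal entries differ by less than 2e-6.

|T_{1}^{(1)} − T_{0}^{(0)}| = 1.01992935 ≥ 2e-6
|T_{2}^{(2)} − T_{1}^{(1)}| = 0.01585056 ≥ 2e-6
|T_{3}^{(3)} − T_{2}^{(2)}| = 0.00008530 ≥ 2e-6
|T_{4}^{(4)} − T_{3}^{(3)}| = 0.00000013 < 2e-6

k = 4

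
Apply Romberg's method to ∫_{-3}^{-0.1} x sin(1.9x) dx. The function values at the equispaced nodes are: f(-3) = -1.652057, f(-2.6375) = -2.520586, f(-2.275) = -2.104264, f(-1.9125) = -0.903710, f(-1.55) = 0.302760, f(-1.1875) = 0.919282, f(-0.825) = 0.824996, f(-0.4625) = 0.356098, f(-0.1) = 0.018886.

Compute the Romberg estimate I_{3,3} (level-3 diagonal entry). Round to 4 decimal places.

-1.4695

I_{0,0} (trapezoid, 1 panel, h=2.9000): -2.368098
I_{1,0} (trapezoid, 2 panels, h=1.4500): -0.745047
I_{2,0} (trapezoid, 4 panels, h=0.7250): -1.299993
I_{3,0} (trapezoid, 8 panels, h=0.3625): -1.428978
I_{1,1} = -0.745047 + (-0.745047 − (-2.368098))/3 = -0.204030
I_{2,1} = -1.299993 + (-1.299993 − (-0.745047))/3 = -1.484975
I_{3,1} = -1.428978 + (-1.428978 − (-1.299993))/3 = -1.471973
I_{2,2} = -1.484975 + (-1.484975 − (-0.204030))/15 = -1.570371
I_{3,2} = -1.471973 + (-1.471973 − (-1.484975))/15 = -1.471106
I_{3,3} = -1.471106 + (-1.471106 − (-1.570371))/63 = -1.469530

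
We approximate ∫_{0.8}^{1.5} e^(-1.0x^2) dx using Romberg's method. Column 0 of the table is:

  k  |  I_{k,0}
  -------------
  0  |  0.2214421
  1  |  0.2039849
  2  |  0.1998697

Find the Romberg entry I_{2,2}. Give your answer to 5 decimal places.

Richardson extrapolation on the trapezoidal column (denominator 4−1=3):
I_{1,1} = (4·0.2039849 − 0.2214421) / 3 = 0.1981658
I_{2,1} = (4·0.1998697 − 0.2039849) / 3 = 0.1984980
I_{2,2} = (16·0.1984980 − 0.1981658) / 15 = 0.1985201

0.19852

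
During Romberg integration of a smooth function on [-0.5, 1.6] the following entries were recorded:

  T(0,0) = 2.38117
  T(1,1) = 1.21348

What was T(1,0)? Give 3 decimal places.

From T(1,1) = (4·T(1,0) − T(0,0))/3, solve for T(1,0):
4·T(1,0) = 3·1.21348 + 2.38117 = 6.02161
T(1,0) = 1.50540

1.505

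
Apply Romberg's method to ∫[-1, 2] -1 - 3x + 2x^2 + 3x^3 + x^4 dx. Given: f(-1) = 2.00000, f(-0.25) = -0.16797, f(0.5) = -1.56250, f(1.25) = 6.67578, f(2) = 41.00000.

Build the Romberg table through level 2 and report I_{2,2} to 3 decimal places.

I_{0,0} (trapezoid, 1 panel, h=3.0000): 64.50000
I_{1,0} (trapezoid, 2 panels, h=1.5000): 29.90625
I_{2,0} (trapezoid, 4 panels, h=0.7500): 19.83398
I_{1,1} = 29.90625 + (29.90625 − 64.50000)/3 = 18.37500
I_{2,1} = 19.83398 + (19.83398 − 29.90625)/3 = 16.47656
I_{2,2} = 16.47656 + (16.47656 − 18.37500)/15 = 16.35000

16.350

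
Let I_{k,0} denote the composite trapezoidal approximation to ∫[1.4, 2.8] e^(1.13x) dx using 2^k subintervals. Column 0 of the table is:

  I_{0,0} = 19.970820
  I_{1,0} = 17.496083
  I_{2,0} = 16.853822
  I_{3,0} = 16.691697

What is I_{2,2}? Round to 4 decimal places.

I_{1,1} = (4·17.496083 − 19.970820) / 3 = 16.671171
I_{2,1} = (4·16.853822 − 17.496083) / 3 = 16.639735
I_{2,2} = 16.639735 + (16.639735 − 16.671171)/15 = 16.637639

16.6376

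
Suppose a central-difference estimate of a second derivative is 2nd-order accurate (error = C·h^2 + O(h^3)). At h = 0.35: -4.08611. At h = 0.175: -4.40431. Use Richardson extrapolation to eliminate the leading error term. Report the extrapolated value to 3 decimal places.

-4.510

The leading error scales as h^2; refining by a factor of 2 reduces it by 2^2 = 4.
Extrapolated value = (4·A(h/2) − A(h)) / (4 − 1)
= (4·(-4.40431) − (-4.08611)) / 3
= -13.53113 / 3 = -4.51038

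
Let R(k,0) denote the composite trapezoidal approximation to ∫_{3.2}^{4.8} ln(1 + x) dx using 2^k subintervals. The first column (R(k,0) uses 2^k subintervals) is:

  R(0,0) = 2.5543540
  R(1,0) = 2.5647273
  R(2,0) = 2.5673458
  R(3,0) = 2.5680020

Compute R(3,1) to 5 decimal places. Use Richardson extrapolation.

Richardson extrapolation on the trapezoidal column (denominator 4−1=3):
R(3,1) = 2.5680020 + (2.5680020 − 2.5673458)/3 = 2.5682207

2.56822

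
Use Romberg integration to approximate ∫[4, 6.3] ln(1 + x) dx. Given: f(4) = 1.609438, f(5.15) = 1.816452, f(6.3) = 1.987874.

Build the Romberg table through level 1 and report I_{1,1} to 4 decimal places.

I_{0,0} (trapezoid, 1 panel, h=2.3000): 4.136909
I_{1,0} (trapezoid, 2 panels, h=1.1500): 4.157374
I_{1,1} = 4.157374 + (4.157374 − 4.136909)/3 = 4.164196

4.1642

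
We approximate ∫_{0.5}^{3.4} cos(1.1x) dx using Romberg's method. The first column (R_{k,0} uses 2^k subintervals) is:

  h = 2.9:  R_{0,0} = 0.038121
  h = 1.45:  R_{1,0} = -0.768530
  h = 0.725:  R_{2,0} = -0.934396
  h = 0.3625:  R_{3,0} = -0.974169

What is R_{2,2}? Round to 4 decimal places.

R_{1,1} = (4·(-0.768530) − 0.038121) / 3 = -1.037414
R_{2,1} = -0.934396 + (-0.934396 − (-0.768530))/3 = -0.989685
R_{2,2} = (16·(-0.989685) − (-1.037414)) / 15 = -0.986503

-0.9865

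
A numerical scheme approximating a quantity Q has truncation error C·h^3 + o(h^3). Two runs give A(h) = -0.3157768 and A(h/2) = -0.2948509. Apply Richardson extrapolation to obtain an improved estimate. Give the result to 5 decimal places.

The leading error scales as h^3; refining by a factor of 2 reduces it by 2^3 = 8.
Extrapolated value = (8·A(h/2) − A(h)) / (8 − 1)
= (8·(-0.2948509) − (-0.3157768)) / 7
= -2.0430304 / 7 = -0.2918615

-0.29186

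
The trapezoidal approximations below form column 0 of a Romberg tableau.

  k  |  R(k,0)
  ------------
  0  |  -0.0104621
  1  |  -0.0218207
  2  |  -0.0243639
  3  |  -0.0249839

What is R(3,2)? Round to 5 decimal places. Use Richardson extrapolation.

Richardson extrapolation on the trapezoidal column (denominator 4−1=3):
R(2,1) = -0.0243639 + (-0.0243639 − (-0.0218207))/3 = -0.0252116
R(3,1) = -0.0249839 + (-0.0249839 − (-0.0243639))/3 = -0.0251906
R(3,2) = -0.0251906 + (-0.0251906 − (-0.0252116))/15 = -0.0251892

-0.02519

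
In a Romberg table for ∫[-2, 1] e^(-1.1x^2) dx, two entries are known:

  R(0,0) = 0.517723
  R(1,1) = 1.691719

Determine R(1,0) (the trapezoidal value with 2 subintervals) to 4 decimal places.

From R(1,1) = (4·R(1,0) − R(0,0))/3, solve for R(1,0):
4·R(1,0) = 3·1.691719 + 0.517723 = 5.592880
R(1,0) = 1.398220

1.3982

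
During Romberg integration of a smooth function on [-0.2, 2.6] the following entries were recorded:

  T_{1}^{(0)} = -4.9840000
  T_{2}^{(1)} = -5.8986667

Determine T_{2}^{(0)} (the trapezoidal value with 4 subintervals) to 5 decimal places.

From T_{2}^{(1)} = (4·T_{2}^{(0)} − T_{1}^{(0)})/3, solve for T_{2}^{(0)}:
4·T_{2}^{(0)} = 3·(-5.8986667) + (-4.9840000) = -22.6800001
T_{2}^{(0)} = -5.6700000

-5.67000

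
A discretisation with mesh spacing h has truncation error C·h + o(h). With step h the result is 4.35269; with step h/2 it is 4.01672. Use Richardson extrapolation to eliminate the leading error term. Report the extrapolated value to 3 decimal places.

The leading error scales as h; refining by a factor of 2 reduces it by 2^1 = 2.
Extrapolated value = (2·A(h/2) − A(h)) / (2 − 1)
= (2·4.01672 − 4.35269) / 1
= 3.68075 / 1 = 3.68075

3.681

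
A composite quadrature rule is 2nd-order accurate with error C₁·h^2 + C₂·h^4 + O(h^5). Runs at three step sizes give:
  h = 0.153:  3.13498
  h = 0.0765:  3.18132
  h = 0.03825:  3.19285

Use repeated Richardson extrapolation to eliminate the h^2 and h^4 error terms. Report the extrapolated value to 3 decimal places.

3.197

First eliminate the h^2 term (factor 2^2 = 4):
  B₁ = (4·3.18132 − 3.13498)/3 = 3.19677
  B₂ = (4·3.19285 − 3.18132)/3 = 3.19669
Then eliminate the h^4 term (factor 2^4 = 16):
  (16·3.19669 − 3.19677)/15 = 3.19668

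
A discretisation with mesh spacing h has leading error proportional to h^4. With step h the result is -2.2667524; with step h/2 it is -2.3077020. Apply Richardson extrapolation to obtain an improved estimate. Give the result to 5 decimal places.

The leading error scales as h^4; refining by a factor of 2 reduces it by 2^4 = 16.
Extrapolated value = (16·A(h/2) − A(h)) / (16 − 1)
= (16·(-2.3077020) − (-2.2667524)) / 15
= -34.6564796 / 15 = -2.3104320

-2.31043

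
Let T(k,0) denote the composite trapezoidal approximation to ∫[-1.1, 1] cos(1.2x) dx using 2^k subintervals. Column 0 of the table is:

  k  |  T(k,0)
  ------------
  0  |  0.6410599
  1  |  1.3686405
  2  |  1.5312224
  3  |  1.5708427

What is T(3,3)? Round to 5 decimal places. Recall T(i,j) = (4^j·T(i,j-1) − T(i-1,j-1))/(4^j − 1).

Richardson extrapolation on the trapezoidal column (denominator 4−1=3):
T(1,1) = (4·1.3686405 − 0.6410599) / 3 = 1.6111674
T(2,1) = 1.5312224 + (1.5312224 − 1.3686405)/3 = 1.5854164
T(3,1) = (4·1.5708427 − 1.5312224) / 3 = 1.5840495
T(2,2) = 1.5854164 + (1.5854164 − 1.6111674)/15 = 1.5836997
T(3,2) = (16·1.5840495 − 1.5854164) / 15 = 1.5839584
T(3,3) = 1.5839584 + (1.5839584 − 1.5836997)/63 = 1.5839625

1.58396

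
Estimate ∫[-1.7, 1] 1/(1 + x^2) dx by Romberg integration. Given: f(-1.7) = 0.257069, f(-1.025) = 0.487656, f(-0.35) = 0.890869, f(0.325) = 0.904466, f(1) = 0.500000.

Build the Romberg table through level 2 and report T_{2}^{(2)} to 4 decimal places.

T_{0}^{(0)} (trapezoid, 1 panel, h=2.7000): 1.022043
T_{1}^{(0)} (trapezoid, 2 panels, h=1.3500): 1.713695
T_{2}^{(0)} (trapezoid, 4 panels, h=0.6750): 1.796530
T_{1}^{(1)} = 1.713695 + (1.713695 − 1.022043)/3 = 1.944246
T_{2}^{(1)} = 1.796530 + (1.796530 − 1.713695)/3 = 1.824142
T_{2}^{(2)} = 1.824142 + (1.824142 − 1.944246)/15 = 1.816135

1.8161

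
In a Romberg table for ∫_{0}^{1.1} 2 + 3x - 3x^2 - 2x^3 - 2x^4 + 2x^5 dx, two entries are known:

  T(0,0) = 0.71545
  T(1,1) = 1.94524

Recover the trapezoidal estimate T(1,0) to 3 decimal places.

1.638

From T(1,1) = (4·T(1,0) − T(0,0))/3, solve for T(1,0):
4·T(1,0) = 3·1.94524 + 0.71545 = 6.55117
T(1,0) = 1.63779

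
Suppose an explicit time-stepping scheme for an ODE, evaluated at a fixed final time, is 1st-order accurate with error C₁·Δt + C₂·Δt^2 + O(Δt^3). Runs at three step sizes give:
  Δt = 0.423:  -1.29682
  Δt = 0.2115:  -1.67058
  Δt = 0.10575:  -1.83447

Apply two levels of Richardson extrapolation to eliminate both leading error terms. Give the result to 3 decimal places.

-1.983

First eliminate the Δt term (factor 2^1 = 2):
  B₁ = (2·(-1.67058) − (-1.29682))/1 = -2.04434
  B₂ = (2·(-1.83447) − (-1.67058))/1 = -1.99836
Then eliminate the Δt^2 term (factor 2^2 = 4):
  (4·(-1.99836) − (-2.04434))/3 = -1.98303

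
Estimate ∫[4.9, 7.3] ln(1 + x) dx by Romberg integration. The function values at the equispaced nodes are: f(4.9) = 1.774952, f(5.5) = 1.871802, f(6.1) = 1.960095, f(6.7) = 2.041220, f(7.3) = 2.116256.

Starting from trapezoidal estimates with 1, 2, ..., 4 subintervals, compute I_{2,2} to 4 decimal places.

I_{0,0} (trapezoid, 1 panel, h=2.4000): 4.669450
I_{1,0} (trapezoid, 2 panels, h=1.2000): 4.686839
I_{2,0} (trapezoid, 4 panels, h=0.6000): 4.691233
I_{1,1} = 4.686839 + (4.686839 − 4.669450)/3 = 4.692635
I_{2,1} = 4.691233 + (4.691233 − 4.686839)/3 = 4.692698
I_{2,2} = 4.692698 + (4.692698 − 4.692635)/15 = 4.692702

4.6927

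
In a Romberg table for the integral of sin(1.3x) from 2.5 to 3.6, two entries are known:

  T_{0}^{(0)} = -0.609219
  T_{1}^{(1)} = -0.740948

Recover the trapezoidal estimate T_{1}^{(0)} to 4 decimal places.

From T_{1}^{(1)} = (4·T_{1}^{(0)} − T_{0}^{(0)})/3, solve for T_{1}^{(0)}:
4·T_{1}^{(0)} = 3·(-0.740948) + (-0.609219) = -2.832063
T_{1}^{(0)} = -0.708016

-0.7080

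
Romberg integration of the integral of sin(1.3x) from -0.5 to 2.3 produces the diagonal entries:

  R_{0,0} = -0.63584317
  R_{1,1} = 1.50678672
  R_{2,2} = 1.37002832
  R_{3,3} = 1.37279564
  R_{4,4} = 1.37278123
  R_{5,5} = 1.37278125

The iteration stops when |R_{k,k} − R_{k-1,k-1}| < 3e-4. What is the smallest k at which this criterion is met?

|R_{1,1} − R_{0,0}| = 2.14262989 ≥ 3e-4
|R_{2,2} − R_{1,1}| = 0.13675840 ≥ 3e-4
|R_{3,3} − R_{2,2}| = 0.00276732 ≥ 3e-4
|R_{4,4} − R_{3,3}| = 0.00001441 < 3e-4

k = 4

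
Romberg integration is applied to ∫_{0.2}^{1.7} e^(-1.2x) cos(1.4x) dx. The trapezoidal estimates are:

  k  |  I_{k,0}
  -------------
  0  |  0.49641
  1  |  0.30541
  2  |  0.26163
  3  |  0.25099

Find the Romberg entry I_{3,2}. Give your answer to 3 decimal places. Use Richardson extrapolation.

0.247

Richardson extrapolation on the trapezoidal column (denominator 4−1=3):
I_{2,1} = (4·0.26163 − 0.30541) / 3 = 0.24704
I_{3,1} = (4·0.25099 − 0.26163) / 3 = 0.24744
I_{3,2} = 0.24744 + (0.24744 − 0.24704)/15 = 0.24747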